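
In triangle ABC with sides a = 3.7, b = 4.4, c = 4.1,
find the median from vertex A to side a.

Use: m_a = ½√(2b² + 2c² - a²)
m_a = ½√(2·4.4² + 2·4.1² - 3.7²)
m_a = ½√(38.72 + 33.62 - 13.69) = ½√58.65 = 3.829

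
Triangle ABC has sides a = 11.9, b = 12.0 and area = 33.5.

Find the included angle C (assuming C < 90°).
Area = ½ab·sin(C)  →  sin(C) = 2·Area/(ab)
sin(C) = 2·33.5/(11.9·12.0) = 0.469188
C = arcsin(0.469188) = 27.98°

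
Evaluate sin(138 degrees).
sin(138 degrees) = 0.6691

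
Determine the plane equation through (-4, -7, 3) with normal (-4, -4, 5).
d = n·P = (-4)(-4) + (-4)(-7) + (5)(3) = 59
Plane: -4x - 4y + 5z = 59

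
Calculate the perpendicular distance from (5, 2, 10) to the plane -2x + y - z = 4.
d = |(-2)(5) + 1(2) + (-1)(10) - (4)| / √((-2)² + 1² + (-1)²) = 22/√6 = 8.981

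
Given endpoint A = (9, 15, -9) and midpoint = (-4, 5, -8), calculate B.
B = (2×(-4) - 9, 2×5 - 15, 2×(-8) - (-9)) = (-17, -5, -7)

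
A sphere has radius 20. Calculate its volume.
Volume = (4/3) * pi * r³
Volume = (4/3) * pi * 20³
Volume = (4/3) * pi * 8000
Volume = 33510.32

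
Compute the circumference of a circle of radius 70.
Circumference = 2 * pi * r
Circumference = 2 * pi * 70
Circumference = 439.82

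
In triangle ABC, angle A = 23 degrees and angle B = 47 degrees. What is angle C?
Sum of angles in a triangle = 180 degrees
Third angle = 180 - 23 - 47
Third angle = 110 degrees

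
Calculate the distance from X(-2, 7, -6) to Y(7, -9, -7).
d = √[(9)² + (-16)² + (-1)²] = √338 = 18.38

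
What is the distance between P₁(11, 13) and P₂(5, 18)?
Using the distance formula: d = sqrt((x₂-x₁)² + (y₂-y₁)²)
dx = 5 - 11 = -6
dy = 18 - 13 = 5
d = sqrt((-6)² + 5²) = sqrt(36 + 25) = sqrt(61) = 7.81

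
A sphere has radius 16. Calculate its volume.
Volume = (4/3) * pi * r³
Volume = (4/3) * pi * 16³
Volume = (4/3) * pi * 4096
Volume = 17157.28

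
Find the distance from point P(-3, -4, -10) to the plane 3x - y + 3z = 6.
d = |3(-3) + (-1)(-4) + 3(-10) - (6)| / √(3² + (-1)² + 3²) = 41/√19 = 9.406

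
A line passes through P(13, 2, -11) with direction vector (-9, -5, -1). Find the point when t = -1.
P(-1) = (13 + (-9)(-1), 2 + (-5)(-1), -11 + (-1)(-1)) = (22, 7, -10)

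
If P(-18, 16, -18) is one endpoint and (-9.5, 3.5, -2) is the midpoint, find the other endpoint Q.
Q = (2×(-9.5) - (-18), 2×3.5 - 16, 2×(-2) - (-18)) = (-1, -9, 14)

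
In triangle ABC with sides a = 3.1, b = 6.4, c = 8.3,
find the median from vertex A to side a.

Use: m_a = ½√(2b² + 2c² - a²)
m_a = ½√(2·6.4² + 2·8.3² - 3.1²)
m_a = ½√(81.92 + 137.78 - 9.61) = ½√210.09 = 7.247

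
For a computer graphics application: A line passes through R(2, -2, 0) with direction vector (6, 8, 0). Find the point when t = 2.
P(2) = (2 + 6(2), -2 + 8(2), 0 + 0(2)) = (14, 14, 0)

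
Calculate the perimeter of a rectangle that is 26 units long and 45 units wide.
Perimeter = 2 * (length + width)
Perimeter = 2 * (26 + 45)
Perimeter = 2 * 71
Perimeter = 142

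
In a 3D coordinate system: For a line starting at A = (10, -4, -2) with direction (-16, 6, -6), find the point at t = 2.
P(2) = (10 + (-16)(2), -4 + 6(2), -2 + (-6)(2)) = (-22, 8, -14)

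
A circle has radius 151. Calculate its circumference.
Circumference = 2 * pi * r
Circumference = 2 * pi * 151
Circumference = 948.76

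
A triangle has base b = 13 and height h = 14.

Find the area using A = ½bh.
A = ½·13·14 = 91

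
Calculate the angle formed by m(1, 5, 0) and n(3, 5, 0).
m·n = 28, |m|² = 26, |n|² = 34
cos θ = 28/√884 ≈ 0.9417
θ ≈ 19.65°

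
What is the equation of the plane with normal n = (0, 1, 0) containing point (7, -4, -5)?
d = n·P = (0)(7) + (1)(-4) + (0)(-5) = -4
Plane: y = -4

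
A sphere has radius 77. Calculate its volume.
Volume = (4/3) * pi * r³
Volume = (4/3) * pi * 77³
Volume = (4/3) * pi * 456533
Volume = 1912320.96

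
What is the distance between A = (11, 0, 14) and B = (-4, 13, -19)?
d = √[(-15)² + (13)² + (-33)²] = √1483 = 38.51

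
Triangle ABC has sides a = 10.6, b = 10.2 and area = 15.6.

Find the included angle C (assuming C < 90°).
Area = ½ab·sin(C)  →  sin(C) = 2·Area/(ab)
sin(C) = 2·15.6/(10.6·10.2) = 0.288568
C = arcsin(0.288568) = 16.77°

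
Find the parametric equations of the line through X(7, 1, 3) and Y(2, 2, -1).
Direction vector d = Y - X = (-5, 1, -4)
x = 7 - 5t, y = 1 + t, z = 3 - 4t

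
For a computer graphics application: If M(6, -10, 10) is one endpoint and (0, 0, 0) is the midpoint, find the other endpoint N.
N = (2×0 - 6, 2×0 - (-10), 2×0 - 10) = (-6, 10, -10)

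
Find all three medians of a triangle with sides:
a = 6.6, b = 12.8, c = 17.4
Using m_x = ½√(2y² + 2z² - x²):
m_a = ½√(2·12.8² + 2·17.4² - 6.6²) = ½√889.64 = 14.91
m_b = ½√(2·6.6² + 2·17.4² - 12.8²) = ½√528.8 = 11.5
m_c = ½√(2·6.6² + 2·12.8² - 17.4²) = ½√112.04 = 5.292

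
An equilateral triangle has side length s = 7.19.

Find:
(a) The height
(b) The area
(a) Height h = s·√3/2 = 7.19·√3/2 = 6.227
(b) Area = (√3/4)·s² = (√3/4)·7.19² = (√3/4)·51.6961 = 22.39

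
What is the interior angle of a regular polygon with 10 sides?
Interior angle of a regular n-gon = (n-2)*180/n
Interior angle = (10-2)*180/10
Interior angle = 8*180/10
Interior angle = 1440/10
Interior angle = 144 degrees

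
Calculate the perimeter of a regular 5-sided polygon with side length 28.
Perimeter = number of sides * side length
Perimeter = 5 * 28
Perimeter = 140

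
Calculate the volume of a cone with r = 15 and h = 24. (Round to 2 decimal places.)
Volume = (1/3) * pi * r² * h
Volume = (1/3) * pi * 15² * 24
Volume = (1/3) * pi * 225 * 24
Volume = (1/3) * pi * 5400
Volume = 5654.87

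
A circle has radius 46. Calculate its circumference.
Circumference = 2 * pi * r
Circumference = 2 * pi * 46
Circumference = 289.03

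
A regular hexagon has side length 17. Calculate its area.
For a regular 6-gon with side length s = 17:
Apothem a = s / (2*tan(pi/6)) = 17 / (2*tan(pi/6)) ≈ 14.7224
Perimeter P = 6 * 17 = 102
Area = (1/2) * P * a = (1/2) * 102 * 14.7224 = 750.84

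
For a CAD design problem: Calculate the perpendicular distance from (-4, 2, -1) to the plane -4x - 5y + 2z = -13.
d = |(-4)(-4) + (-5)(2) + 2(-1) - (-13)| / √((-4)² + (-5)² + 2²) = 17/√45 = 2.534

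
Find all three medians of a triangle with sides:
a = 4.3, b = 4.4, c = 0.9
Using m_x = ½√(2y² + 2z² - x²):
m_a = ½√(2·4.4² + 2·0.9² - 4.3²) = ½√21.85 = 2.337
m_b = ½√(2·4.3² + 2·0.9² - 4.4²) = ½√19.24 = 2.193
m_c = ½√(2·4.3² + 2·4.4² - 0.9²) = ½√74.89 = 4.327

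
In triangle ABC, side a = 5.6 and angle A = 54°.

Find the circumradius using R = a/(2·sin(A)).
R = a/(2·sin(A)) = 5.6/(2·sin(54°))
R = 5.6/(2·0.809017) = 5.6/1.618034 = 3.461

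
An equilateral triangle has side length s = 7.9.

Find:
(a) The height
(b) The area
(a) Height h = s·√3/2 = 7.9·√3/2 = 6.842
(b) Area = (√3/4)·s² = (√3/4)·7.9² = (√3/4)·62.41 = 27.02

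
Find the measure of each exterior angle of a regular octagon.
Exterior angle of a regular n-gon = 360/n
Exterior angle = 360/8
Exterior angle = 45 degrees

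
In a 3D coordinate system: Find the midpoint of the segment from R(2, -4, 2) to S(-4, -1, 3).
Midpoint = ((2-4)/2, (-4-1)/2, (2+3)/2) = (-1, -2.5, 2.5)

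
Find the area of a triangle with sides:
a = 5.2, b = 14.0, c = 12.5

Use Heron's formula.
s = (a+b+c)/2 = (5.2+14.0+12.5)/2 = 15.85
A = √(s(s-a)(s-b)(s-c)) = √(15.85·10.65·1.85·3.35)
A = √1046.15 = 32.34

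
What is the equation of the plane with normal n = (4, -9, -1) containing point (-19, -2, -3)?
d = n·P = (4)(-19) + (-9)(-2) + (-1)(-3) = -55
Plane: 4x - 9y - z = -55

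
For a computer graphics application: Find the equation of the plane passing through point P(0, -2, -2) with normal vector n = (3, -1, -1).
d = n·P = (3)(0) + (-1)(-2) + (-1)(-2) = 4
Plane: 3x - y - z = 4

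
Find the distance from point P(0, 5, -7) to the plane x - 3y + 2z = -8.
d = |1(0) + (-3)(5) + 2(-7) - (-8)| / √(1² + (-3)² + 2²) = 21/√14 = 5.612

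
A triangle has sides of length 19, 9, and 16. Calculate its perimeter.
Perimeter = sum of all sides
Perimeter = 19 + 9 + 16
Perimeter = 44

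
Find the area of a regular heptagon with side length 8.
For a regular 7-gon with side length s = 8:
Apothem a = s / (2*tan(pi/7)) = 8 / (2*tan(pi/7)) ≈ 8.3061
Perimeter P = 7 * 8 = 56
Area = (1/2) * P * a = (1/2) * 56 * 8.3061 = 232.57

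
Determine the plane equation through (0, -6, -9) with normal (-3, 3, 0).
d = n·P = (-3)(0) + (3)(-6) + (0)(-9) = -18
Plane: -3x + 3y = -18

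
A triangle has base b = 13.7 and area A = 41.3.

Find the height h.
A = ½bh  →  h = 2A/b
h = 2·41.3/13.7 = 6.029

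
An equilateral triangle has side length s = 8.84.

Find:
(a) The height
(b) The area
(a) Height h = s·√3/2 = 8.84·√3/2 = 7.656
(b) Area = (√3/4)·s² = (√3/4)·8.84² = (√3/4)·78.1456 = 33.84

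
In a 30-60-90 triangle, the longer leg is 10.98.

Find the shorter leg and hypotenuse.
In a 30-60-90 triangle, sides are in ratio 1 : √3 : 2.
Long leg = short leg·√3  →  short leg = 10.98/√3 = 6.339
Hypotenuse = 2·(short leg) = 2·10.98/√3 = 12.68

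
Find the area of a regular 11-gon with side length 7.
For a regular 11-gon with side length s = 7:
Apothem a = s / (2*tan(pi/11)) = 7 / (2*tan(pi/11)) ≈ 11.9199
Perimeter P = 11 * 7 = 77
Area = (1/2) * P * a = (1/2) * 77 * 11.9199 = 458.92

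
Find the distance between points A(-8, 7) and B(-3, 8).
Using the distance formula: d = sqrt((x₂-x₁)² + (y₂-y₁)²)
dx = (-3) - (-8) = 5
dy = 8 - 7 = 1
d = sqrt(5² + 1²) = sqrt(25 + 1) = sqrt(26) = 5.10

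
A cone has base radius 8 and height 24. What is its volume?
Volume = (1/3) * pi * r² * h
Volume = (1/3) * pi * 8² * 24
Volume = (1/3) * pi * 64 * 24
Volume = (1/3) * pi * 1536
Volume = 1608.50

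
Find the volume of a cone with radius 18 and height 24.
Volume = (1/3) * pi * r² * h
Volume = (1/3) * pi * 18² * 24
Volume = (1/3) * pi * 324 * 24
Volume = (1/3) * pi * 7776
Volume = 8143.01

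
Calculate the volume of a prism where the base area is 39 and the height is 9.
Volume = base area * height
Volume = 39 * 9
Volume = 351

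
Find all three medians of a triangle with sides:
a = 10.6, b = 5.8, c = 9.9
Using m_x = ½√(2y² + 2z² - x²):
m_a = ½√(2·5.8² + 2·9.9² - 10.6²) = ½√150.94 = 6.143
m_b = ½√(2·10.6² + 2·9.9² - 5.8²) = ½√387.1 = 9.837
m_c = ½√(2·10.6² + 2·5.8² - 9.9²) = ½√193.99 = 6.964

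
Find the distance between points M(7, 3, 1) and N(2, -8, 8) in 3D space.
d = √[(-5)² + (-11)² + (7)²] = √195 = 13.96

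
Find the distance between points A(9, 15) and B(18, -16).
Using the distance formula: d = sqrt((x₂-x₁)² + (y₂-y₁)²)
dx = 18 - 9 = 9
dy = (-16) - 15 = -31
d = sqrt(9² + (-31)²) = sqrt(81 + 961) = sqrt(1042) = 32.28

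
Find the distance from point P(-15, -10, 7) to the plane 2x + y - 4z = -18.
d = |2(-15) + 1(-10) + (-4)(7) - (-18)| / √(2² + 1² + (-4)²) = 50/√21 = 10.91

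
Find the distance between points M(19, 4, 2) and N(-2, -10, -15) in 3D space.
d = √[(-21)² + (-14)² + (-17)²] = √926 = 30.43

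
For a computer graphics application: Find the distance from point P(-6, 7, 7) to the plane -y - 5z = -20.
d = |0(-6) + (-1)(7) + (-5)(7) - (-20)| / √(0² + (-1)² + (-5)²) = 22/√26 = 4.315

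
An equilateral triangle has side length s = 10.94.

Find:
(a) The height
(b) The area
(a) Height h = s·√3/2 = 10.94·√3/2 = 9.474
(b) Area = (√3/4)·s² = (√3/4)·10.94² = (√3/4)·119.684 = 51.82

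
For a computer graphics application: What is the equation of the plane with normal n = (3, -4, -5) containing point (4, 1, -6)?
d = n·P = (3)(4) + (-4)(1) + (-5)(-6) = 38
Plane: 3x - 4y - 5z = 38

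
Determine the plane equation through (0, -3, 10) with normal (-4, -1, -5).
d = n·P = (-4)(0) + (-1)(-3) + (-5)(10) = -47
Plane: -4x - y - 5z = -47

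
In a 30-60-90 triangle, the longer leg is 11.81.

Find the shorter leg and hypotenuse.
In a 30-60-90 triangle, sides are in ratio 1 : √3 : 2.
Long leg = short leg·√3  →  short leg = 11.81/√3 = 6.819
Hypotenuse = 2·(short leg) = 2·11.81/√3 = 13.64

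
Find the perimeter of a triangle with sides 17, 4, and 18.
Perimeter = sum of all sides
Perimeter = 17 + 4 + 18
Perimeter = 39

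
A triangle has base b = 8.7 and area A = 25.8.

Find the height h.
A = ½bh  →  h = 2A/b
h = 2·25.8/8.7 = 5.931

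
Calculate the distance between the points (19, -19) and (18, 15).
Using the distance formula: d = sqrt((x₂-x₁)² + (y₂-y₁)²)
dx = 18 - 19 = -1
dy = 15 - (-19) = 34
d = sqrt((-1)² + 34²) = sqrt(1 + 1156) = sqrt(1157) = 34.01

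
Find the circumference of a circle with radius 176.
Circumference = 2 * pi * r
Circumference = 2 * pi * 176
Circumference = 1105.84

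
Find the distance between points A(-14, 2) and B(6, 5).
Using the distance formula: d = sqrt((x₂-x₁)² + (y₂-y₁)²)
dx = 6 - (-14) = 20
dy = 5 - 2 = 3
d = sqrt(20² + 3²) = sqrt(400 + 9) = sqrt(409) = 20.22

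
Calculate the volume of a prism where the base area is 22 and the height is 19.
Volume = base area * height
Volume = 22 * 19
Volume = 418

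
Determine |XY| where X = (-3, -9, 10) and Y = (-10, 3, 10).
d = √[(-7)² + (12)² + (0)²] = √193 = 13.89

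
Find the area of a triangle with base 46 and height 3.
Area = (1/2) * base * height
Area = (1/2) * 46 * 3
Area = 69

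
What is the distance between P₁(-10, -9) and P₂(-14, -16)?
Using the distance formula: d = sqrt((x₂-x₁)² + (y₂-y₁)²)
dx = (-14) - (-10) = -4
dy = (-16) - (-9) = -7
d = sqrt((-4)² + (-7)²) = sqrt(16 + 49) = sqrt(65) = 8.06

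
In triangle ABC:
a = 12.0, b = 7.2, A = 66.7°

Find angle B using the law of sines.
sin(B)/b = sin(A)/a
sin(B) = b·sin(A)/a = 7.2·sin(66.7°)/12.0 = 0.551068
B = arcsin(0.551068) = 33.44°  (b ≤ a, so B ≤ A and the acute solution is unique)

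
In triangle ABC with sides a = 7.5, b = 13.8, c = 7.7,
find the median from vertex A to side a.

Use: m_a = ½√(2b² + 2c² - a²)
m_a = ½√(2·13.8² + 2·7.7² - 7.5²)
m_a = ½√(380.88 + 118.58 - 56.25) = ½√443.21 = 10.53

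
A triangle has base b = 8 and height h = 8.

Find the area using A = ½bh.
A = ½·8·8 = 32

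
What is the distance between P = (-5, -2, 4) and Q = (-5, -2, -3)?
d = √[(0)² + (0)² + (-7)²] = √49 = 7.0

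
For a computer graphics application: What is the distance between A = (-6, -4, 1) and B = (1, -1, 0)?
d = √[(7)² + (3)² + (-1)²] = √59 = 7.681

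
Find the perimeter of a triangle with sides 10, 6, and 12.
Perimeter = sum of all sides
Perimeter = 10 + 6 + 12
Perimeter = 28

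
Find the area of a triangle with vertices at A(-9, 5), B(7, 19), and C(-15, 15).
Using the coordinate formula: Area = (1/2)|x₁(y₂-y₃) + x₂(y₃-y₁) + x₃(y₁-y₂)|
Area = (1/2)|(-9)(19-15) + 7(15-5) + (-15)(5-19)|
Area = (1/2)|(-9)*4 + 7*10 + (-15)*(-14)|
Area = (1/2)|(-36) + 70 + 210|
Area = (1/2)*244 = 122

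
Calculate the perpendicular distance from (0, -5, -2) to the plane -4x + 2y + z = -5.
d = |(-4)(0) + 2(-5) + 1(-2) - (-5)| / √((-4)² + 2² + 1²) = 7/√21 = 1.528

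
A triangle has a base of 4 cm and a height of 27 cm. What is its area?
Area = (1/2) * base * height
Area = (1/2) * 4 * 27
Area = 54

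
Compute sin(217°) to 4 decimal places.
sin(217 degrees) = -0.6018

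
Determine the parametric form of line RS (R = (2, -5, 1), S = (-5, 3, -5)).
Direction vector d = S - R = (-7, 8, -6)
x = 2 - 7t, y = -5 + 8t, z = 1 - 6t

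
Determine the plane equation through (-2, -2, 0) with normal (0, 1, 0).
d = n·P = (0)(-2) + (1)(-2) + (0)(0) = -2
Plane: y = -2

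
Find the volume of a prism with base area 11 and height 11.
Volume = base area * height
Volume = 11 * 11
Volume = 121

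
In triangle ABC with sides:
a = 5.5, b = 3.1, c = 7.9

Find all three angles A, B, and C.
By the law of cosines:
cos(A) = (b² + c² - a²)/(2bc) = 0.852797  →  A = 31.48°
cos(B) = (a² + c² - b²)/(2ac) = 0.955696  →  B = 17.12°
cos(C) = (a² + b² - c²)/(2ab) = -0.661290  →  C = 131.4°
Check: A + B + C = 180.0° ✓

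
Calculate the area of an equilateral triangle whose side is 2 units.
Area = (sqrt(3)/4) * s²
Area = (sqrt(3)/4) * 2²
Area = (sqrt(3)/4) * 4
Area = 1.73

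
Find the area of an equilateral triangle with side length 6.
Area = (sqrt(3)/4) * s²
Area = (sqrt(3)/4) * 6²
Area = (sqrt(3)/4) * 36
Area = 15.59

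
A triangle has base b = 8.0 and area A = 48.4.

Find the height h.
A = ½bh  →  h = 2A/b
h = 2·48.4/8.0 = 12.1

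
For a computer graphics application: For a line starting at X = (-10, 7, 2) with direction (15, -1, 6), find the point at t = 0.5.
P(0.5) = (-10 + 15(0.5), 7 + (-1)(0.5), 2 + 6(0.5)) = (-2.5, 6.5, 5)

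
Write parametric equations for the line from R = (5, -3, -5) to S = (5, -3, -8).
Direction vector d = S - R = (0, 0, -3)
x = 5, y = -3, z = -5 - 3t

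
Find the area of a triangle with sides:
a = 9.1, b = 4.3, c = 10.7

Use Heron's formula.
s = (a+b+c)/2 = (9.1+4.3+10.7)/2 = 12.05
A = √(s(s-a)(s-b)(s-c)) = √(12.05·2.95·7.75·1.35)
A = √371.916 = 19.29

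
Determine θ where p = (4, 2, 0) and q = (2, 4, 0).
p·q = 16, |p|² = 20, |q|² = 20
cos θ = 16/√400 ≈ 0.8
θ ≈ 36.87°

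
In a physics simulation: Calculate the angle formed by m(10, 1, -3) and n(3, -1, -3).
m·n = 38, |m|² = 110, |n|² = 19
cos θ = 38/√2090 ≈ 0.8312
θ ≈ 33.78°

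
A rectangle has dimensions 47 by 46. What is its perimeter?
Perimeter = 2 * (length + width)
Perimeter = 2 * (47 + 46)
Perimeter = 2 * 93
Perimeter = 186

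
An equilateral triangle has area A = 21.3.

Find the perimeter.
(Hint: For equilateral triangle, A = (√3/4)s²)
A = (√3/4)s²  →  s² = 4A/√3 = 4·21.3/√3 = 49.1902
s = 7.01358
Perimeter = 3s = 21.04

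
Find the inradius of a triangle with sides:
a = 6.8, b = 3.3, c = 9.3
s = (a+b+c)/2 = (6.8+3.3+9.3)/2 = 9.7
Area = √(s(s-a)(s-b)(s-c)) = √(9.7·2.9·6.4·0.4) = 8.48604
r = Area/s = 8.48604/9.7 = 0.8748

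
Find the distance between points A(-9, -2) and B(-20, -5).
Using the distance formula: d = sqrt((x₂-x₁)² + (y₂-y₁)²)
dx = (-20) - (-9) = -11
dy = (-5) - (-2) = -3
d = sqrt((-11)² + (-3)²) = sqrt(121 + 9) = sqrt(130) = 11.40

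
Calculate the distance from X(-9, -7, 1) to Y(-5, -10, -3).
d = √[(4)² + (-3)² + (-4)²] = √41 = 6.403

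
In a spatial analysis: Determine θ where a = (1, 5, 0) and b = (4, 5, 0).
a·b = 29, |a|² = 26, |b|² = 41
cos θ = 29/√1066 ≈ 0.8882
θ ≈ 27.35°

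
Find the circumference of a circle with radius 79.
Circumference = 2 * pi * r
Circumference = 2 * pi * 79
Circumference = 496.37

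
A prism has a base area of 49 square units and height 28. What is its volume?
Volume = base area * height
Volume = 49 * 28
Volume = 1372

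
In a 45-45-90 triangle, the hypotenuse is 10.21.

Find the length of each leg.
In a 45-45-90 triangle, hypotenuse = leg·√2  →  leg = hypotenuse/√2
leg = 10.21/√2 = 7.22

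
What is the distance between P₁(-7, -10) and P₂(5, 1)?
Using the distance formula: d = sqrt((x₂-x₁)² + (y₂-y₁)²)
dx = 5 - (-7) = 12
dy = 1 - (-10) = 11
d = sqrt(12² + 11²) = sqrt(144 + 121) = sqrt(265) = 16.28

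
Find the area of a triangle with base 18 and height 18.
Area = (1/2) * base * height
Area = (1/2) * 18 * 18
Area = 162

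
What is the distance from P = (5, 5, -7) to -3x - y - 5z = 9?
d = |(-3)(5) + (-1)(5) + (-5)(-7) - (9)| / √((-3)² + (-1)² + (-5)²) = 6/√35 = 1.014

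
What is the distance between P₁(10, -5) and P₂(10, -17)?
Using the distance formula: d = sqrt((x₂-x₁)² + (y₂-y₁)²)
dx = 10 - 10 = 0
dy = (-17) - (-5) = -12
d = sqrt(0² + (-12)²) = sqrt(0 + 144) = sqrt(144) = 12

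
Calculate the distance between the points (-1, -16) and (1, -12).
Using the distance formula: d = sqrt((x₂-x₁)² + (y₂-y₁)²)
dx = 1 - (-1) = 2
dy = (-12) - (-16) = 4
d = sqrt(2² + 4²) = sqrt(4 + 16) = sqrt(20) = 4.47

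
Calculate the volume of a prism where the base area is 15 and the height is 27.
Volume = base area * height
Volume = 15 * 27
Volume = 405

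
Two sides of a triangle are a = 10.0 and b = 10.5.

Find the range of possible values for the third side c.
By the triangle inequality: |a - b| < c < a + b
|10.0 - 10.5| < c < 10.0 + 10.5
0.5 < c < 20.5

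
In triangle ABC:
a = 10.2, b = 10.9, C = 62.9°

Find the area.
Using A = ½ab·sin(C):
A = ½·10.2·10.9·sin(62.9°) = ½·111.18·0.890213 = 49.49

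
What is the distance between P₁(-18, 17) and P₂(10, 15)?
Using the distance formula: d = sqrt((x₂-x₁)² + (y₂-y₁)²)
dx = 10 - (-18) = 28
dy = 15 - 17 = -2
d = sqrt(28² + (-2)²) = sqrt(784 + 4) = sqrt(788) = 28.07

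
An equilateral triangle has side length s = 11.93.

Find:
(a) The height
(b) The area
(a) Height h = s·√3/2 = 11.93·√3/2 = 10.33
(b) Area = (√3/4)·s² = (√3/4)·11.93² = (√3/4)·142.325 = 61.63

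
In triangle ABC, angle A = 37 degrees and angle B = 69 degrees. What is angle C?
Sum of angles in a triangle = 180 degrees
Third angle = 180 - 37 - 69
Third angle = 74 degrees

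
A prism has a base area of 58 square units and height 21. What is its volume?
Volume = base area * height
Volume = 58 * 21
Volume = 1218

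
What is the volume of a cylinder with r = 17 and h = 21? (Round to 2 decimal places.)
Volume = pi * r² * h
Volume = pi * 17² * 21
Volume = pi * 289 * 21
Volume = pi * 6069
Volume = 19066.33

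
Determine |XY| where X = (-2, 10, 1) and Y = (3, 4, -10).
d = √[(5)² + (-6)² + (-11)²] = √182 = 13.49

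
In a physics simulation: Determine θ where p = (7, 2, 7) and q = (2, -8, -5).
p·q = -37, |p|² = 102, |q|² = 93
cos θ = -37/√9486 ≈ -0.3799
θ ≈ 112.3°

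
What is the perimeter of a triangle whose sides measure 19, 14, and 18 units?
Perimeter = sum of all sides
Perimeter = 19 + 14 + 18
Perimeter = 51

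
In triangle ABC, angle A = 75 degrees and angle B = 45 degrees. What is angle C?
Sum of angles in a triangle = 180 degrees
Third angle = 180 - 75 - 45
Third angle = 60 degrees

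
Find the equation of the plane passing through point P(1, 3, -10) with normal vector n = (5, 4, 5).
d = n·P = (5)(1) + (4)(3) + (5)(-10) = -33
Plane: 5x + 4y + 5z = -33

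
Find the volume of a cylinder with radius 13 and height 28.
Volume = pi * r² * h
Volume = pi * 13² * 28
Volume = pi * 169 * 28
Volume = pi * 4732
Volume = 14866.02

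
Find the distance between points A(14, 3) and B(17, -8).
Using the distance formula: d = sqrt((x₂-x₁)² + (y₂-y₁)²)
dx = 17 - 14 = 3
dy = (-8) - 3 = -11
d = sqrt(3² + (-11)²) = sqrt(9 + 121) = sqrt(130) = 11.40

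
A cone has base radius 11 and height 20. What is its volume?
Volume = (1/3) * pi * r² * h
Volume = (1/3) * pi * 11² * 20
Volume = (1/3) * pi * 121 * 20
Volume = (1/3) * pi * 2420
Volume = 2534.22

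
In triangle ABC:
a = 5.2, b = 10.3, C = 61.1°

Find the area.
Using A = ½ab·sin(C):
A = ½·5.2·10.3·sin(61.1°) = ½·53.56·0.875465 = 23.44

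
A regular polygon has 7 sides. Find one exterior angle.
Exterior angle of a regular n-gon = 360/n
Exterior angle = 360/7
Exterior angle = 51.43 degrees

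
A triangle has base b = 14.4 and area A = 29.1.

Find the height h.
A = ½bh  →  h = 2A/b
h = 2·29.1/14.4 = 4.042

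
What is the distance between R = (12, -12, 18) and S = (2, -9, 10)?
d = √[(-10)² + (3)² + (-8)²] = √173 = 13.15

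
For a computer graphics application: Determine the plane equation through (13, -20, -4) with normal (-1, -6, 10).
d = n·P = (-1)(13) + (-6)(-20) + (10)(-4) = 67
Plane: -x - 6y + 10z = 67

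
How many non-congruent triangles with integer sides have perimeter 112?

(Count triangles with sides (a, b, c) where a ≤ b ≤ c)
With a ≤ b ≤ c and a + b + c = 112, the triangle inequality a + b > c gives c < 112/2, so c ≤ 55.
Iterate a from 1 to ⌊p/3⌋ = 37; for each a, b ranges from a to ⌊(p−a)/2⌋ with c = p − a − b, keeping only c ≥ b.
Triples: (2, 55, 55), (3, 54, 55), (4, 53, 55), …
Count = 261 triangles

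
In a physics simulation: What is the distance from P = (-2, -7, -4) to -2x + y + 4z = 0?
d = |(-2)(-2) + 1(-7) + 4(-4) - (0)| / √((-2)² + 1² + 4²) = 19/√21 = 4.146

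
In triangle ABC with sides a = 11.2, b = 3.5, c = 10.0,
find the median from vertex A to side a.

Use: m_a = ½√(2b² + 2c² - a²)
m_a = ½√(2·3.5² + 2·10.0² - 11.2²)
m_a = ½√(24.5 + 200 - 125.44) = ½√99.06 = 4.976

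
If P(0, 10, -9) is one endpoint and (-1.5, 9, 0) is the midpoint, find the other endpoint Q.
Q = (2×(-1.5) - 0, 2×9 - 10, 2×0 - (-9)) = (-3, 8, 9)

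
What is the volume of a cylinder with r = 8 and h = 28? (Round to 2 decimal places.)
Volume = pi * r² * h
Volume = pi * 8² * 28
Volume = pi * 64 * 28
Volume = pi * 1792
Volume = 5629.73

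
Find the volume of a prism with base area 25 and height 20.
Volume = base area * height
Volume = 25 * 20
Volume = 500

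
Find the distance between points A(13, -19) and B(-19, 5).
Using the distance formula: d = sqrt((x₂-x₁)² + (y₂-y₁)²)
dx = (-19) - 13 = -32
dy = 5 - (-19) = 24
d = sqrt((-32)² + 24²) = sqrt(1024 + 576) = sqrt(1600) = 40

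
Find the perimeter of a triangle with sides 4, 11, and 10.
Perimeter = sum of all sides
Perimeter = 4 + 11 + 10
Perimeter = 25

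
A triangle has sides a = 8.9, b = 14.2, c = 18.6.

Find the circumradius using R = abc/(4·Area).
s = (a+b+c)/2 = 20.85
Area = √(s(s-a)(s-b)(s-c)) = √(20.85·11.95·6.65·2.25) = 61.0575
R = abc/(4·Area) = (8.9·14.2·18.6)/(4·61.0575) = 2350.668/244.23 = 9.625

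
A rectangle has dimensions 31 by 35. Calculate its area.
Area = length * width
Area = 31 * 35
Area = 1085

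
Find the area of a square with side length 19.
Area = s²
Area = 19²
Area = 361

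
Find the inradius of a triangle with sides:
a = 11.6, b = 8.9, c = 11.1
s = (a+b+c)/2 = (11.6+8.9+11.1)/2 = 15.8
Area = √(s(s-a)(s-b)(s-c)) = √(15.8·4.2·6.9·4.7) = 46.3902
r = Area/s = 46.3902/15.8 = 2.936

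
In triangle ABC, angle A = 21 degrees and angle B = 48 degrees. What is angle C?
Sum of angles in a triangle = 180 degrees
Third angle = 180 - 21 - 48
Third angle = 111 degrees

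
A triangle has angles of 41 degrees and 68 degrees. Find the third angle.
Sum of angles in a triangle = 180 degrees
Third angle = 180 - 41 - 68
Third angle = 71 degrees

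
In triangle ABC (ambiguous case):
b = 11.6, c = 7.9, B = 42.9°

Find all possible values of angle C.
sin(C)/c = sin(B)/b  →  sin(C) = c·sin(B)/b = 7.9·sin(42.9°)/11.6 = 0.463594
C₁ = arcsin(0.463594) = 27.62°,  C₂ = 180° - C₁ = 152.38°
Check C₂: A = 180° - 42.9° - 152.38° = -15.28° ≤ 0, rejected
C = 27.62° (one solution)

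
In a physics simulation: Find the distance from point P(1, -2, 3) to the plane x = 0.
d = |1(1) + 0(-2) + 0(3) - (0)| / √(1² + 0² + 0²) = 1/√1 = 1.0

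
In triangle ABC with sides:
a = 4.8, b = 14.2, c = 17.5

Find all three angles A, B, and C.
By the law of cosines:
cos(A) = (b² + c² - a²)/(2bc) = 0.975553  →  A = 12.7°
cos(B) = (a² + c² - b²)/(2ac) = 0.759821  →  B = 40.55°
cos(C) = (a² + b² - c²)/(2ab) = -0.598371  →  C = 126.8°
Check: A + B + C = 180.0° ✓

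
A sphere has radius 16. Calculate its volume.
Volume = (4/3) * pi * r³
Volume = (4/3) * pi * 16³
Volume = (4/3) * pi * 4096
Volume = 17157.28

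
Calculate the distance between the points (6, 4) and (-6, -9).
Using the distance formula: d = sqrt((x₂-x₁)² + (y₂-y₁)²)
dx = (-6) - 6 = -12
dy = (-9) - 4 = -13
d = sqrt((-12)² + (-13)²) = sqrt(144 + 169) = sqrt(313) = 17.69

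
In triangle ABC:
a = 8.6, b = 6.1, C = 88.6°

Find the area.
Using A = ½ab·sin(C):
A = ½·8.6·6.1·sin(88.6°) = ½·52.46·0.999701 = 26.22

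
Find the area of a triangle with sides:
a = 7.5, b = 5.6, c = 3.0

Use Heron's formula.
s = (a+b+c)/2 = (7.5+5.6+3.0)/2 = 8.05
A = √(s(s-a)(s-b)(s-c)) = √(8.05·0.55·2.45·5.05)
A = √54.7792 = 7.401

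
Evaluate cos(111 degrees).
cos(111 degrees) = -0.3584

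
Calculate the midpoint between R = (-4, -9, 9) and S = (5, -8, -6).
Midpoint = ((-4+5)/2, (-9-8)/2, (9-6)/2) = (0.5, -8.5, 1.5)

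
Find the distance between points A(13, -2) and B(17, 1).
Using the distance formula: d = sqrt((x₂-x₁)² + (y₂-y₁)²)
dx = 17 - 13 = 4
dy = 1 - (-2) = 3
d = sqrt(4² + 3²) = sqrt(16 + 9) = sqrt(25) = 5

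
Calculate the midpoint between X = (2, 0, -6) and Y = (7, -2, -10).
Midpoint = ((2+7)/2, (0-2)/2, (-6-10)/2) = (4.5, -1, -8)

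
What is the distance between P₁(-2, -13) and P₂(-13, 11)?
Using the distance formula: d = sqrt((x₂-x₁)² + (y₂-y₁)²)
dx = (-13) - (-2) = -11
dy = 11 - (-13) = 24
d = sqrt((-11)² + 24²) = sqrt(121 + 576) = sqrt(697) = 26.40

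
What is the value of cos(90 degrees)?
cos(90 degrees) = 0
Decimal approximation: 0.0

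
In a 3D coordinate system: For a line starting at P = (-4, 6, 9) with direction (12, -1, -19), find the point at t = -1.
P(-1) = (-4 + 12(-1), 6 + (-1)(-1), 9 + (-19)(-1)) = (-16, 7, 28)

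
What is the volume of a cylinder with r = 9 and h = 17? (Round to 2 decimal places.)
Volume = pi * r² * h
Volume = pi * 9² * 17
Volume = pi * 81 * 17
Volume = pi * 1377
Volume = 4325.97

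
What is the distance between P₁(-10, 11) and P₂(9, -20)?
Using the distance formula: d = sqrt((x₂-x₁)² + (y₂-y₁)²)
dx = 9 - (-10) = 19
dy = (-20) - 11 = -31
d = sqrt(19² + (-31)²) = sqrt(361 + 961) = sqrt(1322) = 36.36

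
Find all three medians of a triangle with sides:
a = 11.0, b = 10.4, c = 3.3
Using m_x = ½√(2y² + 2z² - x²):
m_a = ½√(2·10.4² + 2·3.3² - 11.0²) = ½√117.1 = 5.411
m_b = ½√(2·11.0² + 2·3.3² - 10.4²) = ½√155.62 = 6.237
m_c = ½√(2·11.0² + 2·10.4² - 3.3²) = ½√447.43 = 10.58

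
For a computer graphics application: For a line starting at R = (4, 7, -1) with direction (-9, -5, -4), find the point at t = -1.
P(-1) = (4 + (-9)(-1), 7 + (-5)(-1), -1 + (-4)(-1)) = (13, 12, 3)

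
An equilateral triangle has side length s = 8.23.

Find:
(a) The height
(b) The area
(a) Height h = s·√3/2 = 8.23·√3/2 = 7.127
(b) Area = (√3/4)·s² = (√3/4)·8.23² = (√3/4)·67.7329 = 29.33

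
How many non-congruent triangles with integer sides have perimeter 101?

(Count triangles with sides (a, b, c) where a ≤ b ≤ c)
With a ≤ b ≤ c and a + b + c = 101, the triangle inequality a + b > c gives c < 101/2, so c ≤ 50.
Iterate a from 1 to ⌊p/3⌋ = 33; for each a, b ranges from a to ⌊(p−a)/2⌋ with c = p − a − b, keeping only c ≥ b.
Triples: (1, 50, 50), (2, 49, 50), (3, 48, 50), …
Count = 225 triangles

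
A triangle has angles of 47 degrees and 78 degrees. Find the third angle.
Sum of angles in a triangle = 180 degrees
Third angle = 180 - 47 - 78
Third angle = 55 degrees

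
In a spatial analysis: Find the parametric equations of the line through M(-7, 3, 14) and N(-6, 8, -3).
Direction vector d = N - M = (1, 5, -17)
x = -7 + t, y = 3 + 5t, z = 14 - 17t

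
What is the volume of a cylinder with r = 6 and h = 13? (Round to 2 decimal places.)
Volume = pi * r² * h
Volume = pi * 6² * 13
Volume = pi * 36 * 13
Volume = pi * 468
Volume = 1470.27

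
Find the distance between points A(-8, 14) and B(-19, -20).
Using the distance formula: d = sqrt((x₂-x₁)² + (y₂-y₁)²)
dx = (-19) - (-8) = -11
dy = (-20) - 14 = -34
d = sqrt((-11)² + (-34)²) = sqrt(121 + 1156) = sqrt(1277) = 35.74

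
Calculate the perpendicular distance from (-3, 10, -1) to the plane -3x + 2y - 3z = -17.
d = |(-3)(-3) + 2(10) + (-3)(-1) - (-17)| / √((-3)² + 2² + (-3)²) = 49/√22 = 10.45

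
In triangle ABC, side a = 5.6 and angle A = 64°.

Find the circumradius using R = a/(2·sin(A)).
R = a/(2·sin(A)) = 5.6/(2·sin(64°))
R = 5.6/(2·0.898794) = 5.6/1.797588 = 3.115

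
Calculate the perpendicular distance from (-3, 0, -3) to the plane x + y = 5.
d = |1(-3) + 1(0) + 0(-3) - (5)| / √(1² + 1² + 0²) = 8/√2 = 5.657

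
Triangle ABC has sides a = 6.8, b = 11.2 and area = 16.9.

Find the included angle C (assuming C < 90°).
Area = ½ab·sin(C)  →  sin(C) = 2·Area/(ab)
sin(C) = 2·16.9/(6.8·11.2) = 0.443803
C = arcsin(0.443803) = 26.35°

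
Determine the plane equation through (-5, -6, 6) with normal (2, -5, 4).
d = n·P = (2)(-5) + (-5)(-6) + (4)(6) = 44
Plane: 2x - 5y + 4z = 44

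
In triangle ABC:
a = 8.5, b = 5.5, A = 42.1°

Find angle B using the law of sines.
sin(B)/b = sin(A)/a
sin(B) = b·sin(A)/a = 5.5·sin(42.1°)/8.5 = 0.433805
B = arcsin(0.433805) = 25.71°  (b ≤ a, so B ≤ A and the acute solution is unique)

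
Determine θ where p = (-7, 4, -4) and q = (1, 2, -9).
p·q = 37, |p|² = 81, |q|² = 86
cos θ = 37/√6966 ≈ 0.4433
θ ≈ 63.68°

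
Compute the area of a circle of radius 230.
Area = pi * r²
Area = pi * 230²
Area = pi * 52900
Area = 166190.25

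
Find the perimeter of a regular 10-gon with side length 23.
Perimeter = number of sides * side length
Perimeter = 10 * 23
Perimeter = 230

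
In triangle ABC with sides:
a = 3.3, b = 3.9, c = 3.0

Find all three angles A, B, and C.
By the law of cosines:
cos(A) = (b² + c² - a²)/(2bc) = 0.569231  →  A = 55.3°
cos(B) = (a² + c² - b²)/(2ac) = 0.236364  →  B = 76.33°
cos(C) = (a² + b² - c²)/(2ab) = 0.664336  →  C = 48.37°
Check: A + B + C = 180.0° ✓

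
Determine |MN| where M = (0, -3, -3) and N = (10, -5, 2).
d = √[(10)² + (-2)² + (5)²] = √129 = 11.36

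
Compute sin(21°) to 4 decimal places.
sin(21 degrees) = 0.3584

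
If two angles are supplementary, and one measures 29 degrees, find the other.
Supplementary angles sum to 180 degrees.
Other angle = 180 - 29
Other angle = 151 degrees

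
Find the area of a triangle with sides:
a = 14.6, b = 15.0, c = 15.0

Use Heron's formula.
s = (a+b+c)/2 = (14.6+15.0+15.0)/2 = 22.3
A = √(s(s-a)(s-b)(s-c)) = √(22.3·7.7·7.3·7.3)
A = √9150.43 = 95.66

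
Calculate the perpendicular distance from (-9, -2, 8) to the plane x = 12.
d = |1(-9) + 0(-2) + 0(8) - (12)| / √(1² + 0² + 0²) = 21/√1 = 21.0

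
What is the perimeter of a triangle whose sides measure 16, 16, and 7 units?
Perimeter = sum of all sides
Perimeter = 16 + 16 + 7
Perimeter = 39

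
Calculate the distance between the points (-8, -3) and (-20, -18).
Using the distance formula: d = sqrt((x₂-x₁)² + (y₂-y₁)²)
dx = (-20) - (-8) = -12
dy = (-18) - (-3) = -15
d = sqrt((-12)² + (-15)²) = sqrt(144 + 225) = sqrt(369) = 19.21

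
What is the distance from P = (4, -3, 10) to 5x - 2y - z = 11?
d = |5(4) + (-2)(-3) + (-1)(10) - (11)| / √(5² + (-2)² + (-1)²) = 5/√30 = 0.9129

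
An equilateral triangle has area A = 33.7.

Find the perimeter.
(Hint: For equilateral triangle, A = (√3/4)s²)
A = (√3/4)s²  →  s² = 4A/√3 = 4·33.7/√3 = 77.8268
s = 8.82195
Perimeter = 3s = 26.47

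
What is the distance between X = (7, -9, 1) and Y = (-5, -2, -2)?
d = √[(-12)² + (7)² + (-3)²] = √202 = 14.21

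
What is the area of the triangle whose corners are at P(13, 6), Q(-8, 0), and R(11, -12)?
Using the coordinate formula: Area = (1/2)|x₁(y₂-y₃) + x₂(y₃-y₁) + x₃(y₁-y₂)|
Area = (1/2)|13(0-(-12)) + (-8)((-12)-6) + 11(6-0)|
Area = (1/2)|13*12 + (-8)*(-18) + 11*6|
Area = (1/2)|156 + 144 + 66|
Area = (1/2)*366 = 183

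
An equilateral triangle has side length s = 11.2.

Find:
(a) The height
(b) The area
(a) Height h = s·√3/2 = 11.2·√3/2 = 9.699
(b) Area = (√3/4)·s² = (√3/4)·11.2² = (√3/4)·125.44 = 54.32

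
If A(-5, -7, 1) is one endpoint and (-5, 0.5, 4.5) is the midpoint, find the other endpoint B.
B = (2×(-5) - (-5), 2×0.5 - (-7), 2×4.5 - 1) = (-5, 8, 8)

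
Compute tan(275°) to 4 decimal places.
tan(275 degrees) = -11.4301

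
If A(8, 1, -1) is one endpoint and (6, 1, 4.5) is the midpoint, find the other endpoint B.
B = (2×6 - 8, 2×1 - 1, 2×4.5 - (-1)) = (4, 1, 10)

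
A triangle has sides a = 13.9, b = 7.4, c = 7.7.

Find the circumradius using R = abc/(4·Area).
s = (a+b+c)/2 = 14.5
Area = √(s(s-a)(s-b)(s-c)) = √(14.5·0.6·7.1·6.8) = 20.4948
R = abc/(4·Area) = (13.9·7.4·7.7)/(4·20.4948) = 792.022/81.9792 = 9.661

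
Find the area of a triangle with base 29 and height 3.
Area = (1/2) * base * height
Area = (1/2) * 29 * 3
Area = 43.50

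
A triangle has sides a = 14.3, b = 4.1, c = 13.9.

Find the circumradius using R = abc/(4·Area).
s = (a+b+c)/2 = 16.15
Area = √(s(s-a)(s-b)(s-c)) = √(16.15·1.85·12.05·2.25) = 28.4614
R = abc/(4·Area) = (14.3·4.1·13.9)/(4·28.4614) = 814.957/113.8456 = 7.158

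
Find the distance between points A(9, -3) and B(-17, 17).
Using the distance formula: d = sqrt((x₂-x₁)² + (y₂-y₁)²)
dx = (-17) - 9 = -26
dy = 17 - (-3) = 20
d = sqrt((-26)² + 20²) = sqrt(676 + 400) = sqrt(1076) = 32.80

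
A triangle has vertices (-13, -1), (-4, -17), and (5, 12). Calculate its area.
Using the coordinate formula: Area = (1/2)|x₁(y₂-y₃) + x₂(y₃-y₁) + x₃(y₁-y₂)|
Area = (1/2)|(-13)((-17)-12) + (-4)(12-(-1)) + 5((-1)-(-17))|
Area = (1/2)|(-13)*(-29) + (-4)*13 + 5*16|
Area = (1/2)|377 + (-52) + 80|
Area = (1/2)*405 = 202.50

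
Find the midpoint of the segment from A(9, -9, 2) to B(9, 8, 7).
Midpoint = ((9+9)/2, (-9+8)/2, (2+7)/2) = (9, -0.5, 4.5)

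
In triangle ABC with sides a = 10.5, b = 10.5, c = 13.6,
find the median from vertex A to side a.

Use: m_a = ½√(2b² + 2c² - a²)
m_a = ½√(2·10.5² + 2·13.6² - 10.5²)
m_a = ½√(220.5 + 369.92 - 110.25) = ½√480.17 = 10.96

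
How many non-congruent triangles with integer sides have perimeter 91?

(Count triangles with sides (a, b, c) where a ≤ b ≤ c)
With a ≤ b ≤ c and a + b + c = 91, the triangle inequality a + b > c gives c < 91/2, so c ≤ 45.
Iterate a from 1 to ⌊p/3⌋ = 30; for each a, b ranges from a to ⌊(p−a)/2⌋ with c = p − a − b, keeping only c ≥ b.
Triples: (1, 45, 45), (2, 44, 45), (3, 43, 45), …
Count = 184 triangles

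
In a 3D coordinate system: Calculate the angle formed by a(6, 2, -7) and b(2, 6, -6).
a·b = 66, |a|² = 89, |b|² = 76
cos θ = 66/√6764 ≈ 0.8025
θ ≈ 36.63°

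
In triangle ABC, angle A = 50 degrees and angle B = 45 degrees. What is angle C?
Sum of angles in a triangle = 180 degrees
Third angle = 180 - 50 - 45
Third angle = 85 degrees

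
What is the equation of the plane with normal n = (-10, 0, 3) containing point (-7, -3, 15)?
d = n·P = (-10)(-7) + (0)(-3) + (3)(15) = 115
Plane: -10x + 3z = 115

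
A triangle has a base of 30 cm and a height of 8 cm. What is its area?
Area = (1/2) * base * height
Area = (1/2) * 30 * 8
Area = 120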